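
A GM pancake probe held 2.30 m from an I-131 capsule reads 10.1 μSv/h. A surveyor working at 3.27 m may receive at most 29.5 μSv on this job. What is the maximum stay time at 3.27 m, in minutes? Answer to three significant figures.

354 min

By the inverse-square law, rate at 3.27 m:
10.1 × (2.30/3.27)² = 10.1 × 0.4947 = 4.996 μSv/h.
Stay time = 29.5 μSv ÷ 4.996 μSv/h = 5.905 h = 354.3 min.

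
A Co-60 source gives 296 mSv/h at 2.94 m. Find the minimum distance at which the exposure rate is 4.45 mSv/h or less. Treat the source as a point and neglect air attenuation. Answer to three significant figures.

Applying the 1/r² law, d₂ = d₁·√(I₁/I₂).
I₁/I₂ = 296/4.45 = 66.52, so d₂ = 2.94 × √66.52 = 23.98 m.

24.0 m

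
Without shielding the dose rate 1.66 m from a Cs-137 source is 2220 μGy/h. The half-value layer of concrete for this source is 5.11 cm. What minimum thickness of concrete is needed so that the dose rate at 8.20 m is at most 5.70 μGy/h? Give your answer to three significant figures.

20.4 cm

At 8.20 m, distance alone gives 2220 × (1.66/8.20)² = 2220 × 0.04098 = 90.98 μGy/h.
Further attenuation needed: 90.98/5.70 = 15.96.
n = log₂(15.96) = 3.996 half-value layers.
Thickness = 3.996 × 5.11 cm = 20.42 cm.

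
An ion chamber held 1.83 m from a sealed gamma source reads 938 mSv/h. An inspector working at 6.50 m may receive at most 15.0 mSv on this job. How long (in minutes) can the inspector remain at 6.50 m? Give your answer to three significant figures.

By the inverse-square law, rate at 6.50 m:
(1.83/6.50)² = 0.07926, so 938 × 0.07926 = 74.35 mSv/h.
Stay time = 15.0 mSv ÷ 74.35 mSv/h = 0.2017 h = 12.10 min.

12.1 min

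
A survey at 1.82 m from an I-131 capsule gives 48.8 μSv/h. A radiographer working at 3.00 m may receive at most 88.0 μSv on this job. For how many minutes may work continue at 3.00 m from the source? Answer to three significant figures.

Since intensity falls as 1/r², rate at 3.00 m:
(1.82/3.00)² = 0.3680, so 48.8 × 0.3680 = 17.96 μSv/h.
Stay time = 88.0 μSv ÷ 17.96 μSv/h = 4.900 h = 294.0 min.

294 min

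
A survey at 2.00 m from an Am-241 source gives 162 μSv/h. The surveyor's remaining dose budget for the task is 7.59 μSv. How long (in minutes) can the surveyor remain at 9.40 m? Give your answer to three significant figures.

62.1 min

Intensity scales as (d₁/d₂)², so rate at 9.40 m:
(2.00/9.40)² = 0.04527, so 162 × 0.04527 = 7.334 μSv/h.
Stay time = 7.59 μSv ÷ 7.334 μSv/h = 1.035 h = 62.10 min.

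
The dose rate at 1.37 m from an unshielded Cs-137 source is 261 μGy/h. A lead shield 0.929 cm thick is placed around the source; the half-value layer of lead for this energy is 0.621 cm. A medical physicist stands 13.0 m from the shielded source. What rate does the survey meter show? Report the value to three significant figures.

1.03 μGy/h

Distance alone: 261 × (1.37/13.0)² = 261 × 0.01111 = 2.900 μGy/h.
Shield: 0.929/0.621 = 1.496 half-value layers → attenuation 2^(−1.496) = 0.3545.
Combined: 2.900 × 0.3545 = 1.028 μGy/h.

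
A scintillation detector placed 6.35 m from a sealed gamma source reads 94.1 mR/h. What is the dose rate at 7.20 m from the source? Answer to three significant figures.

73.2 mR/h

Since intensity falls as 1/r², scaling from 6.35 m to 7.20 m:
94.1 × (6.35/7.20)² = 94.1 × 0.7778 = 73.19 mR/h.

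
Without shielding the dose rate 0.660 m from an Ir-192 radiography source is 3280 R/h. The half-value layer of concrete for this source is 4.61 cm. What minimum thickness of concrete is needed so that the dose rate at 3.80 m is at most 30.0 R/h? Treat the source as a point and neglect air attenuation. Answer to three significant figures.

At 3.80 m, distance alone gives (0.660/3.80)² = 0.03017, so 3280 × 0.03017 = 98.96 R/h.
Further attenuation needed: 98.96/30.0 = 3.299.
n = log₂(3.299) = 1.722 half-value layers.
Thickness = 1.722 × 4.61 cm = 7.938 cm.

7.94 cm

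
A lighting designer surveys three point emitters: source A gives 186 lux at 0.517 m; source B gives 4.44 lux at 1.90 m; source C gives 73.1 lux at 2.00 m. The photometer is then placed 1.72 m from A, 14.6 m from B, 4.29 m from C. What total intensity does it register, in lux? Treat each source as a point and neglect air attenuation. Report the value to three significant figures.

32.8 lux

By superposition, sum each source's inverse-square contribution:
A: 186 × (0.517/1.72)² = 16.80 lux
B: 4.44 × (1.90/14.6)² = 0.07519 lux
C: 73.1 × (2.00/4.29)² = 15.89 lux
Total = 16.80 + 0.07519 + 15.89 = 32.77 lux.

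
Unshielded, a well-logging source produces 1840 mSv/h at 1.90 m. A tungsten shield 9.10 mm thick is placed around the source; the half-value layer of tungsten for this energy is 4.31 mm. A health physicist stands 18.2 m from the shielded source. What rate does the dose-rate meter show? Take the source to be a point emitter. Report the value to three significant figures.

4.64 mSv/h

Distance alone: 1840 × (1.90/18.2)² = 1840 × 0.01090 = 20.06 mSv/h.
Shield: 9.10/4.31 = 2.111 half-value layers → attenuation 2^(−2.111) = 0.2315.
Combined: 20.06 × 0.2315 = 4.644 mSv/h.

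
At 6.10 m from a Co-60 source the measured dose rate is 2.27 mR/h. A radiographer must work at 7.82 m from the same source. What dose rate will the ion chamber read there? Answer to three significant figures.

Intensity scales as (d₁/d₂)², so scaling from 6.10 m to 7.82 m:
2.27 × (6.10/7.82)² = 2.27 × 0.6085 = 1.381 mR/h.

1.38 mR/h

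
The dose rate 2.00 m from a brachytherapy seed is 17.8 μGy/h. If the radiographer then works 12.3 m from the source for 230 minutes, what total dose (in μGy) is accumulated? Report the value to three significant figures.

By the inverse-square law, rate at 12.3 m:
(2.00/12.3)² = 0.02644, so 17.8 × 0.02644 = 0.4706 μGy/h.
Dose = rate × time = 0.4706 μGy/h × 3.833 h = 1.804 μGy.

1.80 μGy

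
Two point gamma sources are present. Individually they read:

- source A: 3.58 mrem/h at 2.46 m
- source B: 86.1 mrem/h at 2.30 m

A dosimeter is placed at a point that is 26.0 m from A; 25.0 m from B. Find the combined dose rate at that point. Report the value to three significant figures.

0.761 mrem/h

By superposition, sum each source's inverse-square contribution:
A: 3.58 × (2.46/26.0)² = 0.03205 mrem/h
B: 86.1 × (2.30/25.0)² = 0.7288 mrem/h
Total = 0.03205 + 0.7288 = 0.7609 mrem/h.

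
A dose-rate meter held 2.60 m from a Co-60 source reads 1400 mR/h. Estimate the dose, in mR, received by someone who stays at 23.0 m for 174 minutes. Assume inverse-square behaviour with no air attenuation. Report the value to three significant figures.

51.9 mR

Using I₁d₁² = I₂d₂², rate at 23.0 m:
1400 × (2.60/23.0)² = 1400 × 0.01278 = 17.89 mR/h.
Dose = rate × time = 17.89 mR/h × 2.900 h = 51.88 mR.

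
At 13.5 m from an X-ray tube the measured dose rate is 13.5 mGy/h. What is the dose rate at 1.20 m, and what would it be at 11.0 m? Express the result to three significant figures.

Applying the 1/r² law,
At 1.20 m: (13.5/1.20)² = 126.6, so 13.5 × 126.6 = 1709 mGy/h
At 11.0 m: 1709 × (1.20/11.0)² = 1709 × 0.01190 = 20.34 mGy/h.

1710 mGy/h; 20.3 mGy/h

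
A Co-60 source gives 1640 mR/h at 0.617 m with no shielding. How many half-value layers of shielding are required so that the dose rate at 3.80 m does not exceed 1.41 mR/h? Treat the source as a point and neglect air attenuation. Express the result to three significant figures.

4.94 half-value layers

At 3.80 m, distance alone gives 1640 × (0.617/3.80)² = 1640 × 0.02636 = 43.23 mR/h.
Further attenuation needed: 43.23/1.41 = 30.66.
n = log₂(30.66) = 4.938 half-value layers.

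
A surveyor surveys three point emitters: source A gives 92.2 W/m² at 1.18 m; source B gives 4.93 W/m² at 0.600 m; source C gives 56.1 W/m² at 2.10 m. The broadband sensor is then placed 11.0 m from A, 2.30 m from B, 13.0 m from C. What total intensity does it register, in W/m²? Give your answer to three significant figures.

By superposition, sum each source's inverse-square contribution:
A: 92.2 × (1.18/11.0)² = 1.061 W/m²
B: 4.93 × (0.600/2.30)² = 0.3355 W/m²
C: 56.1 × (2.10/13.0)² = 1.464 W/m²
Total = 1.061 + 0.3355 + 1.464 = 2.861 W/m².

2.86 W/m²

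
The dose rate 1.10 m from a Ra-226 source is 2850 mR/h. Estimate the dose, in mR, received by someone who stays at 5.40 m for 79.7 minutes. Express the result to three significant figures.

157 mR

Using I₁d₁² = I₂d₂², rate at 5.40 m:
2850 × (1.10/5.40)² = 2850 × 0.04150 = 118.3 mR/h.
Dose = rate × time = 118.3 mR/h × 1.328 h = 157.1 mR.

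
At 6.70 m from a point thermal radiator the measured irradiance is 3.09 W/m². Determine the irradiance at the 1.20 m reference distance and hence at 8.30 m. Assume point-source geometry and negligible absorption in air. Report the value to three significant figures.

96.3 W/m²; 2.01 W/m²

Intensity scales as (d₁/d₂)², so
At 1.20 m: 3.09 × (6.70/1.20)² = 3.09 × 31.17 = 96.32 W/m²
At 8.30 m: (1.20/8.30)² = 0.02090, so 96.32 × 0.02090 = 2.013 W/m².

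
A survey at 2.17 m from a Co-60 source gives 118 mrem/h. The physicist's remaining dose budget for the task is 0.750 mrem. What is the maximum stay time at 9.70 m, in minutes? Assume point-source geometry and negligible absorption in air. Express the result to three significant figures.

Applying the 1/r² law, rate at 9.70 m:
118 × (2.17/9.70)² = 118 × 0.05005 = 5.906 mrem/h.
Stay time = 0.750 mrem ÷ 5.906 mrem/h = 0.1270 h = 7.620 min.

7.62 min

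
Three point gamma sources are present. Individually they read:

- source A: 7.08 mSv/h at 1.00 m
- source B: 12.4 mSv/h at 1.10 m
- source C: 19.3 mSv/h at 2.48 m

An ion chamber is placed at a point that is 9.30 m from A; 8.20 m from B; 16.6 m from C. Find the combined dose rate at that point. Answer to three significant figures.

0.736 mSv/h

Each source contributes Iᵢ·(dᵢ/rᵢ)²; contributions add.
A: 7.08 × (1.00/9.30)² = 0.08186 mSv/h
B: 12.4 × (1.10/8.20)² = 0.2231 mSv/h
C: 19.3 × (2.48/16.6)² = 0.4308 mSv/h
Total = 0.08186 + 0.2231 + 0.4308 = 0.7358 mSv/h.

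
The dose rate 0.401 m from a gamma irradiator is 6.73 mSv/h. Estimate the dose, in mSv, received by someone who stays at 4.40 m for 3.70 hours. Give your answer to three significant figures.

0.207 mSv

Using I₁d₁² = I₂d₂², rate at 4.40 m:
(0.401/4.40)² = 0.008306, so 6.73 × 0.008306 = 0.05590 mSv/h.
Dose = rate × time = 0.05590 mSv/h × 3.700 h = 0.2068 mSv.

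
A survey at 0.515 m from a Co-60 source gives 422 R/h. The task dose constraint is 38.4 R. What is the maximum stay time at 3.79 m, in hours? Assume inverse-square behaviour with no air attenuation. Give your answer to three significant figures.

Using I₁d₁² = I₂d₂², rate at 3.79 m:
(0.515/3.79)² = 0.01846, so 422 × 0.01846 = 7.790 R/h.
Stay time = 38.4 R ÷ 7.790 R/h = 4.929 h.

4.93 h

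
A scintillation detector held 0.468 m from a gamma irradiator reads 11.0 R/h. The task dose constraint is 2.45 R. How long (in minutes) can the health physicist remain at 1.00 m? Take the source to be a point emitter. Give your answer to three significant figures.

61.0 min

Using I₁d₁² = I₂d₂², rate at 1.00 m:
11.0 × (0.468/1.00)² = 11.0 × 0.2190 = 2.409 R/h.
Stay time = 2.45 R ÷ 2.409 R/h = 1.017 h = 61.02 min.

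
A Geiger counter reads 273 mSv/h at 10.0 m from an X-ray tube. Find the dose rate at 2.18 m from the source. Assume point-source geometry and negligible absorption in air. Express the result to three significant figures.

Since intensity falls as 1/r², the rate at 2.18 m is
273 × (10.0/2.18)² = 273 × 21.04 = 5744 mSv/h.

5740 mSv/h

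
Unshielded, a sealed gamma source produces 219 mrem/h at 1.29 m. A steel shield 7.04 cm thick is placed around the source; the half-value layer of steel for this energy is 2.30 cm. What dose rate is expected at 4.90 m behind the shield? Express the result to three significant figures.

1.82 mrem/h

Distance alone: (1.29/4.90)² = 0.06931, so 219 × 0.06931 = 15.18 mrem/h.
Shield: 7.04/2.30 = 3.061 half-value layers → attenuation 2^(−3.061) = 0.1198.
Combined: 15.18 × 0.1198 = 1.819 mrem/h.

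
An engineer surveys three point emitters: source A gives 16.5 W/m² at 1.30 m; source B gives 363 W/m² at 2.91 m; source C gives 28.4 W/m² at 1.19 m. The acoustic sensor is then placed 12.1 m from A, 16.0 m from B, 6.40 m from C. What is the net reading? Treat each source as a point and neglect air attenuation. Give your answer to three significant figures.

13.2 W/m²

By superposition, sum each source's inverse-square contribution:
A: 16.5 × (1.30/12.1)² = 0.1905 W/m²
B: 363 × (2.91/16.0)² = 12.01 W/m²
C: 28.4 × (1.19/6.40)² = 0.9819 W/m²
Total = 0.1905 + 12.01 + 0.9819 = 13.18 W/m².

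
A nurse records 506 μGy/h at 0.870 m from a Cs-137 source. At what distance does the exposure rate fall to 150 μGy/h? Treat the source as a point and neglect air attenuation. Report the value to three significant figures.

1.60 m

Applying the 1/r² law, d₂ = d₁·√(I₁/I₂).
I₁/I₂ = 506/150 = 3.373, so d₂ = 0.870 × √3.373 = 1.598 m.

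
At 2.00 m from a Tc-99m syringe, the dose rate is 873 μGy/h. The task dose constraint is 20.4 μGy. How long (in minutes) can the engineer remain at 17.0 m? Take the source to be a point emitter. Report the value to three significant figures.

Applying the 1/r² law, rate at 17.0 m:
(2.00/17.0)² = 0.01384, so 873 × 0.01384 = 12.08 μGy/h.
Stay time = 20.4 μGy ÷ 12.08 μGy/h = 1.689 h = 101.3 min.

101 min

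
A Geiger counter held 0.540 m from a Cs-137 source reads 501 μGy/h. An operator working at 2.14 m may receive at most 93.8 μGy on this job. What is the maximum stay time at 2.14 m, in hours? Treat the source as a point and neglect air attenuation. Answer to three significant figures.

Applying the 1/r² law, rate at 2.14 m:
501 × (0.540/2.14)² = 501 × 0.06367 = 31.90 μGy/h.
Stay time = 93.8 μGy ÷ 31.90 μGy/h = 2.940 h.

2.94 h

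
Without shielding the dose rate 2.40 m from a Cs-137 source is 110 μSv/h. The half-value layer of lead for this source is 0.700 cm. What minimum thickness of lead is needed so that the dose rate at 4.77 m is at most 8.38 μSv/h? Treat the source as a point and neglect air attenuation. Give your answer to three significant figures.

1.21 cm

At 4.77 m, distance alone gives (2.40/4.77)² = 0.2532, so 110 × 0.2532 = 27.85 μSv/h.
Further attenuation needed: 27.85/8.38 = 3.323.
n = log₂(3.323) = 1.732 half-value layers.
Thickness = 1.732 × 0.700 cm = 1.212 cm.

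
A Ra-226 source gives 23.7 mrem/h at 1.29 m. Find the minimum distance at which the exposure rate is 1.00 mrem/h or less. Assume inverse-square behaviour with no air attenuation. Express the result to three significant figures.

Intensity scales as (d₁/d₂)², so d₂ = d₁·√(I₁/I₂).
I₁/I₂ = 23.7/1.00 = 23.70, so d₂ = 1.29 × √23.70 = 6.280 m.

6.28 m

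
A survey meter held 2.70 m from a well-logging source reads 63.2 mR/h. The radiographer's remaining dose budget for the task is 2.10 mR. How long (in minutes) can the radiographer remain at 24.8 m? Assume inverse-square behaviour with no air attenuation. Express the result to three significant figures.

168 min

Applying the 1/r² law, rate at 24.8 m:
(2.70/24.8)² = 0.01185, so 63.2 × 0.01185 = 0.7489 mR/h.
Stay time = 2.10 mR ÷ 0.7489 mR/h = 2.804 h = 168.2 min.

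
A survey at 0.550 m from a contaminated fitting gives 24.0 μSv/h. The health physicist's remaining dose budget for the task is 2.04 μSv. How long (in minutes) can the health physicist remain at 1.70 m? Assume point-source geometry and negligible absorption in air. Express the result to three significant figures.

Since intensity falls as 1/r², rate at 1.70 m:
24.0 × (0.550/1.70)² = 24.0 × 0.1047 = 2.513 μSv/h.
Stay time = 2.04 μSv ÷ 2.513 μSv/h = 0.8118 h = 48.71 min.

48.7 min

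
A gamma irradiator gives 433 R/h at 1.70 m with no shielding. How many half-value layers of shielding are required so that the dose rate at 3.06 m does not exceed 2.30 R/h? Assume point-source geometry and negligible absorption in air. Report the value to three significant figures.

5.86 half-value layers

At 3.06 m, distance alone gives 433 × (1.70/3.06)² = 433 × 0.3086 = 133.6 R/h.
Further attenuation needed: 133.6/2.30 = 58.09.
n = log₂(58.09) = 5.860 half-value layers.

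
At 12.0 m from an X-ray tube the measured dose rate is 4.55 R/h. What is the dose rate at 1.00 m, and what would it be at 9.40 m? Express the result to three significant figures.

655 R/h; 7.42 R/h

Applying the 1/r² law,
At 1.00 m: (12.0/1.00)² = 144.0, so 4.55 × 144.0 = 655.2 R/h
At 9.40 m: 655.2 × (1.00/9.40)² = 655.2 × 0.01132 = 7.417 R/h.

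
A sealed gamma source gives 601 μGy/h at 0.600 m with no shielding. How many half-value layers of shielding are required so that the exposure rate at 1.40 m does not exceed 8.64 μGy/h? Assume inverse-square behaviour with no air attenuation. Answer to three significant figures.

At 1.40 m, distance alone gives (0.600/1.40)² = 0.1837, so 601 × 0.1837 = 110.4 μGy/h.
Further attenuation needed: 110.4/8.64 = 12.78.
n = log₂(12.78) = 3.676 half-value layers.

3.68 half-value layers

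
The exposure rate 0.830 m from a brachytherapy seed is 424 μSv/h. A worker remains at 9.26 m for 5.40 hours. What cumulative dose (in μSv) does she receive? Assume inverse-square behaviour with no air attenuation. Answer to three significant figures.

18.4 μSv

Intensity scales as (d₁/d₂)², so rate at 9.26 m:
(0.830/9.26)² = 0.008034, so 424 × 0.008034 = 3.406 μSv/h.
Dose = rate × time = 3.406 μSv/h × 5.400 h = 18.39 μSv.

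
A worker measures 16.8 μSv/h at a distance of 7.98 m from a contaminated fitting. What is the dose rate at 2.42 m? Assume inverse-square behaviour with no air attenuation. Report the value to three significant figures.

Using I₁d₁² = I₂d₂², the rate at 2.42 m is
16.8 × (7.98/2.42)² = 16.8 × 10.87 = 182.6 μSv/h.

183 μSv/h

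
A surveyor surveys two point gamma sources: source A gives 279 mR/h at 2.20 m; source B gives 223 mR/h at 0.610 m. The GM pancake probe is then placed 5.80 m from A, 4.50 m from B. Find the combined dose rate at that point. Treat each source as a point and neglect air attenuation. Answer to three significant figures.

By superposition, sum each source's inverse-square contribution:
A: 279 × (2.20/5.80)² = 40.14 mR/h
B: 223 × (0.610/4.50)² = 4.098 mR/h
Total = 40.14 + 4.098 = 44.24 mR/h.

44.2 mR/h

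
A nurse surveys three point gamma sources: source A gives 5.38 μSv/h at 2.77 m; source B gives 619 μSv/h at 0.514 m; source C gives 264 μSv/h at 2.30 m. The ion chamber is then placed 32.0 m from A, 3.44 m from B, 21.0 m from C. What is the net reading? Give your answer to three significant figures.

By superposition, sum each source's inverse-square contribution:
A: 5.38 × (2.77/32.0)² = 0.04031 μSv/h
B: 619 × (0.514/3.44)² = 13.82 μSv/h
C: 264 × (2.30/21.0)² = 3.167 μSv/h
Total = 0.04031 + 13.82 + 3.167 = 17.03 μSv/h.

17.0 μSv/h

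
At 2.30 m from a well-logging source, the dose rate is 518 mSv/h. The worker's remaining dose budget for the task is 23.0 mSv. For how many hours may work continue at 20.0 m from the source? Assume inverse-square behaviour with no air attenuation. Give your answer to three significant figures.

Since intensity falls as 1/r², rate at 20.0 m:
518 × (2.30/20.0)² = 518 × 0.01322 = 6.848 mSv/h.
Stay time = 23.0 mSv ÷ 6.848 mSv/h = 3.359 h.

3.36 h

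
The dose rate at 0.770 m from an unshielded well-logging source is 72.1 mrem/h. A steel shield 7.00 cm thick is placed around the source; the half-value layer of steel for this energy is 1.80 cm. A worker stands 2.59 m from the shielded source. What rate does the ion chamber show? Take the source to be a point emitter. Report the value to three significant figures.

0.430 mrem/h

Distance alone: 72.1 × (0.770/2.59)² = 72.1 × 0.08839 = 6.373 mrem/h.
Shield: 7.00/1.80 = 3.889 half-value layers → attenuation 2^(−3.889) = 0.06750.
Combined: 6.373 × 0.06750 = 0.4302 mrem/h.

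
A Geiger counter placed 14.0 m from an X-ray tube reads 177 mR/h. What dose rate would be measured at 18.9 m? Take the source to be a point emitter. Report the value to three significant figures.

97.1 mR/h

Using I₁d₁² = I₂d₂², scaling from 14.0 m to 18.9 m:
177 × (14.0/18.9)² = 177 × 0.5487 = 97.12 mR/h.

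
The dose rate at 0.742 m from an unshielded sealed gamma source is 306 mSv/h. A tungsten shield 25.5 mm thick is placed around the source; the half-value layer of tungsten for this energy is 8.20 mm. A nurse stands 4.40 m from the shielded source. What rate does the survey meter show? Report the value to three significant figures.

Distance alone: 306 × (0.742/4.40)² = 306 × 0.02844 = 8.703 mSv/h.
Shield: 25.5/8.20 = 3.110 half-value layers → attenuation 2^(−3.110) = 0.1158.
Combined: 8.703 × 0.1158 = 1.008 mSv/h.

1.01 mSv/h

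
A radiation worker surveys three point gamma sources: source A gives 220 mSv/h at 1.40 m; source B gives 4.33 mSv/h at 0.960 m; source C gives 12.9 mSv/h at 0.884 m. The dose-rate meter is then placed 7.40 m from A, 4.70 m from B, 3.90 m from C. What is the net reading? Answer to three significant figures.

8.72 mSv/h

Each source contributes Iᵢ·(dᵢ/rᵢ)²; contributions add.
A: 220 × (1.40/7.40)² = 7.874 mSv/h
B: 4.33 × (0.960/4.70)² = 0.1806 mSv/h
C: 12.9 × (0.884/3.90)² = 0.6628 mSv/h
Total = 7.874 + 0.1806 + 0.6628 = 8.717 mSv/h.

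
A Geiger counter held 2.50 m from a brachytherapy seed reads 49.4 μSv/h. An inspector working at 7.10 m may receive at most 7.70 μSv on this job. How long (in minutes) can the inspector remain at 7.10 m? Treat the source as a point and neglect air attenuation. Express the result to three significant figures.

75.4 min

Since intensity falls as 1/r², rate at 7.10 m:
49.4 × (2.50/7.10)² = 49.4 × 0.1240 = 6.126 μSv/h.
Stay time = 7.70 μSv ÷ 6.126 μSv/h = 1.257 h = 75.42 min.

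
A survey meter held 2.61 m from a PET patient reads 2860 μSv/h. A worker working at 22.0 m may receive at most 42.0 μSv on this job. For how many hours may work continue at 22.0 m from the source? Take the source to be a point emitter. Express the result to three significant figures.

Intensity scales as (d₁/d₂)², so rate at 22.0 m:
(2.61/22.0)² = 0.01407, so 2860 × 0.01407 = 40.24 μSv/h.
Stay time = 42.0 μSv ÷ 40.24 μSv/h = 1.044 h.

1.04 h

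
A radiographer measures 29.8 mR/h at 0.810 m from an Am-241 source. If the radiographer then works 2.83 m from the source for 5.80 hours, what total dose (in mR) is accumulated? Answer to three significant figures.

14.2 mR

Since intensity falls as 1/r², rate at 2.83 m:
29.8 × (0.810/2.83)² = 29.8 × 0.08192 = 2.441 mR/h.
Dose = rate × time = 2.441 mR/h × 5.800 h = 14.16 mR.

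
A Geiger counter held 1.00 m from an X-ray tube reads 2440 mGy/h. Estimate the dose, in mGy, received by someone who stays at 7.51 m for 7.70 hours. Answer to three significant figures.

333 mGy

By the inverse-square law, rate at 7.51 m:
2440 × (1.00/7.51)² = 2440 × 0.01773 = 43.26 mGy/h.
Dose = rate × time = 43.26 mGy/h × 7.700 h = 333.1 mGy.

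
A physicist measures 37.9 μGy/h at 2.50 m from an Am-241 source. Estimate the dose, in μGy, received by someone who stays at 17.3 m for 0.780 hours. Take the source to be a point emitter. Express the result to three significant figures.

0.617 μGy

Using I₁d₁² = I₂d₂², rate at 17.3 m:
(2.50/17.3)² = 0.02088, so 37.9 × 0.02088 = 0.7914 μGy/h.
Dose = rate × time = 0.7914 μGy/h × 0.7800 h = 0.6173 μGy.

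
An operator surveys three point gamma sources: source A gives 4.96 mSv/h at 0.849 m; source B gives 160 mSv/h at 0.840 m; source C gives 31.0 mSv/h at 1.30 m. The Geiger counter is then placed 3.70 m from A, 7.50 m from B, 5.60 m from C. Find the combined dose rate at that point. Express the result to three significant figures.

By superposition, sum each source's inverse-square contribution:
A: 4.96 × (0.849/3.70)² = 0.2612 mSv/h
B: 160 × (0.840/7.50)² = 2.007 mSv/h
C: 31.0 × (1.30/5.60)² = 1.671 mSv/h
Total = 0.2612 + 2.007 + 1.671 = 3.939 mSv/h.

3.94 mSv/h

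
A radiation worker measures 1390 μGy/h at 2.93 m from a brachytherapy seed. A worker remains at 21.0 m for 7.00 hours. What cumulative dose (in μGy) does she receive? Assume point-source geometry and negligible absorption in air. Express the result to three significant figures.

189 μGy

Intensity scales as (d₁/d₂)², so rate at 21.0 m:
(2.93/21.0)² = 0.01947, so 1390 × 0.01947 = 27.06 μGy/h.
Dose = rate × time = 27.06 μGy/h × 7.000 h = 189.4 μGy.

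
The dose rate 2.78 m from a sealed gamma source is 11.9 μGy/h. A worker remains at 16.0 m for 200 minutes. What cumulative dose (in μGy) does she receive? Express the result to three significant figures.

Intensity scales as (d₁/d₂)², so rate at 16.0 m:
11.9 × (2.78/16.0)² = 11.9 × 0.03019 = 0.3593 μGy/h.
Dose = rate × time = 0.3593 μGy/h × 3.333 h = 1.198 μGy.

1.20 μGy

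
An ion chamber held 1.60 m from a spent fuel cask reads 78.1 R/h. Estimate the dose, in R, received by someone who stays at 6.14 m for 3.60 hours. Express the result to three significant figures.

Applying the 1/r² law, rate at 6.14 m:
78.1 × (1.60/6.14)² = 78.1 × 0.06791 = 5.304 R/h.
Dose = rate × time = 5.304 R/h × 3.600 h = 19.09 R.

19.1 R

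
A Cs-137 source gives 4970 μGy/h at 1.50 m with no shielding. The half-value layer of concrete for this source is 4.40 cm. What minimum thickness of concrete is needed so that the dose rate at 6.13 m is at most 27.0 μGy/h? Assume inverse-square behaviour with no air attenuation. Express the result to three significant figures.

At 6.13 m, distance alone gives 4970 × (1.50/6.13)² = 4970 × 0.05988 = 297.6 μGy/h.
Further attenuation needed: 297.6/27.0 = 11.02.
n = log₂(11.02) = 3.462 half-value layers.
Thickness = 3.462 × 4.40 cm = 15.23 cm.

15.2 cm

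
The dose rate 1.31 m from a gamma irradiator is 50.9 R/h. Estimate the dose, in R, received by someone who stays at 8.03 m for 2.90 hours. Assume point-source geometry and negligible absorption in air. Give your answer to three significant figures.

Using I₁d₁² = I₂d₂², rate at 8.03 m:
50.9 × (1.31/8.03)² = 50.9 × 0.02661 = 1.354 R/h.
Dose = rate × time = 1.354 R/h × 2.900 h = 3.927 R.

3.93 R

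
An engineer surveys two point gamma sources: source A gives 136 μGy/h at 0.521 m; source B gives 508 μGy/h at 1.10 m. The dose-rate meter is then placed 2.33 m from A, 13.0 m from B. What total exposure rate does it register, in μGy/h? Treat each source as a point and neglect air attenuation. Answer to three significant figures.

10.4 μGy/h

Each source contributes Iᵢ·(dᵢ/rᵢ)²; contributions add.
A: 136 × (0.521/2.33)² = 6.800 μGy/h
B: 508 × (1.10/13.0)² = 3.637 μGy/h
Total = 6.800 + 3.637 = 10.44 μGy/h.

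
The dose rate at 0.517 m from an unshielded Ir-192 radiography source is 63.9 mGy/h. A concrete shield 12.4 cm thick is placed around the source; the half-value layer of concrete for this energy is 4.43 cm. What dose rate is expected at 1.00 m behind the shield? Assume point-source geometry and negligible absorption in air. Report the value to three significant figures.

Distance alone: 63.9 × (0.517/1.00)² = 63.9 × 0.2673 = 17.08 mGy/h.
Shield: 12.4/4.43 = 2.799 half-value layers → attenuation 2^(−2.799) = 0.1437.
Combined: 17.08 × 0.1437 = 2.454 mGy/h.

2.45 mGy/h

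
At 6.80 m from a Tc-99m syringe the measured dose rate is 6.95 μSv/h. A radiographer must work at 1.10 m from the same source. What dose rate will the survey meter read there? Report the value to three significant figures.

266 μSv/h

Intensity scales as (d₁/d₂)², so scaling from 6.80 m to 1.10 m:
6.95 × (6.80/1.10)² = 6.95 × 38.21 = 265.6 μSv/h.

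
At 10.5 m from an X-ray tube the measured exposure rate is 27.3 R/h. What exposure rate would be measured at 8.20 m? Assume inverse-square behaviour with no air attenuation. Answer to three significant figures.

44.8 R/h

By the inverse-square law, scaling from 10.5 m to 8.20 m:
(10.5/8.20)² = 1.640, so 27.3 × 1.640 = 44.77 R/h.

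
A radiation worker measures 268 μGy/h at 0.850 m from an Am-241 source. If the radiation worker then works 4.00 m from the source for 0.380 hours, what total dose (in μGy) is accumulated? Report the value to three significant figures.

Intensity scales as (d₁/d₂)², so rate at 4.00 m:
(0.850/4.00)² = 0.04516, so 268 × 0.04516 = 12.10 μGy/h.
Dose = rate × time = 12.10 μGy/h × 0.3800 h = 4.598 μGy.

4.60 μGy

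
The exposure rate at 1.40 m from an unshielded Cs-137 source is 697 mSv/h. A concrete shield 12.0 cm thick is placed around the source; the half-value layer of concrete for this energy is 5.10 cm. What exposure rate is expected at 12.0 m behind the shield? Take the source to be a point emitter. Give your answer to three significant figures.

Distance alone: 697 × (1.40/12.0)² = 697 × 0.01361 = 9.486 mSv/h.
Shield: 12.0/5.10 = 2.353 half-value layers → attenuation 2^(−2.353) = 0.1957.
Combined: 9.486 × 0.1957 = 1.856 mSv/h.

1.86 mSv/h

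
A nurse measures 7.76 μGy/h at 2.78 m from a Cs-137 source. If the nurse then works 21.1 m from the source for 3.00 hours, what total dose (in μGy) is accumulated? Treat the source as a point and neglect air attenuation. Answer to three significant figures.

Intensity scales as (d₁/d₂)², so rate at 21.1 m:
(2.78/21.1)² = 0.01736, so 7.76 × 0.01736 = 0.1347 μGy/h.
Dose = rate × time = 0.1347 μGy/h × 3.000 h = 0.4041 μGy.

0.404 μGy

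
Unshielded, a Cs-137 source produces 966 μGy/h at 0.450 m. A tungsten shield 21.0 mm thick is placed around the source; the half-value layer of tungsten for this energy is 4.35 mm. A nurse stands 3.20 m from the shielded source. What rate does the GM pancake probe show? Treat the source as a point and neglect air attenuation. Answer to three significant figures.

Distance alone: 966 × (0.450/3.20)² = 966 × 0.01978 = 19.11 μGy/h.
Shield: 21.0/4.35 = 4.828 half-value layers → attenuation 2^(−4.828) = 0.03521.
Combined: 19.11 × 0.03521 = 0.6729 μGy/h.

0.673 μGy/h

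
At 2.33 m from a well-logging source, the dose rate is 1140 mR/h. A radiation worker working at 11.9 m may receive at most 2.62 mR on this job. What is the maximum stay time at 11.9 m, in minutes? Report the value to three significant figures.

Intensity scales as (d₁/d₂)², so rate at 11.9 m:
(2.33/11.9)² = 0.03834, so 1140 × 0.03834 = 43.71 mR/h.
Stay time = 2.62 mR ÷ 43.71 mR/h = 0.05994 h = 3.596 min.

3.60 min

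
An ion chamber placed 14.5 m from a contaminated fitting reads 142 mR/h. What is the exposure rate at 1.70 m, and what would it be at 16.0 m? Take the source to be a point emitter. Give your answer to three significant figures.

10300 mR/h; 117 mR/h

Since intensity falls as 1/r²,
At 1.70 m: (14.5/1.70)² = 72.75, so 142 × 72.75 = 10330 mR/h
At 16.0 m: 10330 × (1.70/16.0)² = 10330 × 0.01129 = 116.6 mR/h.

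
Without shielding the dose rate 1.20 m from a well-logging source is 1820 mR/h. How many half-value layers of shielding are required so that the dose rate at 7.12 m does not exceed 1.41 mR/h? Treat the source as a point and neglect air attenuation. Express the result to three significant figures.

5.20 half-value layers

At 7.12 m, distance alone gives 1820 × (1.20/7.12)² = 1820 × 0.02841 = 51.71 mR/h.
Further attenuation needed: 51.71/1.41 = 36.67.
n = log₂(36.67) = 5.197 half-value layers.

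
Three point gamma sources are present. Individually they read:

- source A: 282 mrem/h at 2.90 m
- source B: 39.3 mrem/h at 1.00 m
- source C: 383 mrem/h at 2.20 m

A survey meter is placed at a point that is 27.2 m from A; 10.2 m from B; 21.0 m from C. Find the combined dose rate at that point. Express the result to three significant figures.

7.79 mrem/h

Each source contributes Iᵢ·(dᵢ/rᵢ)²; contributions add.
A: 282 × (2.90/27.2)² = 3.206 mrem/h
B: 39.3 × (1.00/10.2)² = 0.3777 mrem/h
C: 383 × (2.20/21.0)² = 4.203 mrem/h
Total = 3.206 + 0.3777 + 4.203 = 7.787 mrem/h.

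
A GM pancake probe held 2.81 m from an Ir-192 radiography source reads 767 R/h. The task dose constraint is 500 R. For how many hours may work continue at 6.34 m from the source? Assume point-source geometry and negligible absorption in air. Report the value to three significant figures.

3.32 h

Applying the 1/r² law, rate at 6.34 m:
(2.81/6.34)² = 0.1964, so 767 × 0.1964 = 150.6 R/h.
Stay time = 500 R ÷ 150.6 R/h = 3.320 h.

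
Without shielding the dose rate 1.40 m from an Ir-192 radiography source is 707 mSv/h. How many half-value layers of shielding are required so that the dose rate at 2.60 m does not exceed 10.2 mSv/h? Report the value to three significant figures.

At 2.60 m, distance alone gives (1.40/2.60)² = 0.2899, so 707 × 0.2899 = 205.0 mSv/h.
Further attenuation needed: 205.0/10.2 = 20.10.
n = log₂(20.10) = 4.329 half-value layers.

4.33 half-value layers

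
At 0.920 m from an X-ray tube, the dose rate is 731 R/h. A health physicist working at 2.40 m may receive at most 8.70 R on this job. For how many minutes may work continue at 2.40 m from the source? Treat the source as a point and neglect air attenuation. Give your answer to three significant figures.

4.86 min

Intensity scales as (d₁/d₂)², so rate at 2.40 m:
731 × (0.920/2.40)² = 731 × 0.1469 = 107.4 R/h.
Stay time = 8.70 R ÷ 107.4 R/h = 0.08101 h = 4.861 min.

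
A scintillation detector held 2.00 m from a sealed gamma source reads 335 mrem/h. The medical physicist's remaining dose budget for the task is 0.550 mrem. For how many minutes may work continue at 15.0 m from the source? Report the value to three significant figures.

5.54 min

Intensity scales as (d₁/d₂)², so rate at 15.0 m:
(2.00/15.0)² = 0.01778, so 335 × 0.01778 = 5.956 mrem/h.
Stay time = 0.550 mrem ÷ 5.956 mrem/h = 0.09234 h = 5.540 min.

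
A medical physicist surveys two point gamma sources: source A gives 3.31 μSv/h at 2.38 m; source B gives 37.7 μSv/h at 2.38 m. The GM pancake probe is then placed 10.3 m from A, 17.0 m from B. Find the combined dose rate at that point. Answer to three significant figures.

By superposition, sum each source's inverse-square contribution:
A: 3.31 × (2.38/10.3)² = 0.1767 μSv/h
B: 37.7 × (2.38/17.0)² = 0.7389 μSv/h
Total = 0.1767 + 0.7389 = 0.9156 μSv/h.

0.916 μSv/h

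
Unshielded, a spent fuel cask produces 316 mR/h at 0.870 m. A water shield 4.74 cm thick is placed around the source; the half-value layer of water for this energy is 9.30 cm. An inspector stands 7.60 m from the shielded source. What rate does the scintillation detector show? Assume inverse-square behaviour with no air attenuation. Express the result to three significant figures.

Distance alone: 316 × (0.870/7.60)² = 316 × 0.01310 = 4.140 mR/h.
Shield: 4.74/9.30 = 0.5097 half-value layers → attenuation 2^(−0.5097) = 0.7024.
Combined: 4.140 × 0.7024 = 2.908 mR/h.

2.91 mR/h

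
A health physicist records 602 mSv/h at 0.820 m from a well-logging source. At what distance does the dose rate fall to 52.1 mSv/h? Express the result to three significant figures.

Applying the 1/r² law, d₂ = d₁·√(I₁/I₂).
I₁/I₂ = 602/52.1 = 11.55, so d₂ = 0.820 × √11.55 = 2.787 m.

2.79 m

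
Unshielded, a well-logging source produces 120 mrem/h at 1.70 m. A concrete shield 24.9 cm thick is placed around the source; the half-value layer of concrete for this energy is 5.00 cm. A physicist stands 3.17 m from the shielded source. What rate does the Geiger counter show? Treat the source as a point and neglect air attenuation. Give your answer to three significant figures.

Distance alone: (1.70/3.17)² = 0.2876, so 120 × 0.2876 = 34.51 mrem/h.
Shield: 24.9/5.00 = 4.980 half-value layers → attenuation 2^(−4.980) = 0.03169.
Combined: 34.51 × 0.03169 = 1.094 mrem/h.

1.09 mrem/h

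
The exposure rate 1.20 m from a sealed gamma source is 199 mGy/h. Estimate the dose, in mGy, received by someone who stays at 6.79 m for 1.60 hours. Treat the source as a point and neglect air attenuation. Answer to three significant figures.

Intensity scales as (d₁/d₂)², so rate at 6.79 m:
(1.20/6.79)² = 0.03123, so 199 × 0.03123 = 6.215 mGy/h.
Dose = rate × time = 6.215 mGy/h × 1.600 h = 9.944 mGy.

9.94 mGy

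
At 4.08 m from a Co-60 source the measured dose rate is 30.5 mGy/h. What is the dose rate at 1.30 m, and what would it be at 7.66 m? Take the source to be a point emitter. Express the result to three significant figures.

300 mGy/h; 8.65 mGy/h

Using I₁d₁² = I₂d₂²,
At 1.30 m: (4.08/1.30)² = 9.850, so 30.5 × 9.850 = 300.4 mGy/h
At 7.66 m: (1.30/7.66)² = 0.02880, so 300.4 × 0.02880 = 8.652 mGy/h.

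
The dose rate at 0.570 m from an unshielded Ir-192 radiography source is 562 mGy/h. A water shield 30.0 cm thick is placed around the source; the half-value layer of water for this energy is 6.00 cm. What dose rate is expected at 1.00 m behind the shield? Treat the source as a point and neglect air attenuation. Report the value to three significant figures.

5.71 mGy/h

Distance alone: 562 × (0.570/1.00)² = 562 × 0.3249 = 182.6 mGy/h.
Shield: 30.0/6.00 = 5.000 half-value layers → attenuation 2^(−5.000) = 0.03125.
Combined: 182.6 × 0.03125 = 5.706 mGy/h.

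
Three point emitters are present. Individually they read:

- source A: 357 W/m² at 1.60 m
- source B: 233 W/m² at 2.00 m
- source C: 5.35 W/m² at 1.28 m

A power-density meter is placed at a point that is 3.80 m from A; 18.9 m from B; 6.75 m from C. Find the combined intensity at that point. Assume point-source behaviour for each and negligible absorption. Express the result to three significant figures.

Each source contributes Iᵢ·(dᵢ/rᵢ)²; contributions add.
A: 357 × (1.60/3.80)² = 63.29 W/m²
B: 233 × (2.00/18.9)² = 2.609 W/m²
C: 5.35 × (1.28/6.75)² = 0.1924 W/m²
Total = 63.29 + 2.609 + 0.1924 = 66.09 W/m².

66.1 W/m²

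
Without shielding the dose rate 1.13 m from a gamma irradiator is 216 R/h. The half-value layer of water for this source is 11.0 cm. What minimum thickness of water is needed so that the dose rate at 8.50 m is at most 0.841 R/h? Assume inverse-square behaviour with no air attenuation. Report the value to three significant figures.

24.0 cm

At 8.50 m, distance alone gives 216 × (1.13/8.50)² = 216 × 0.01767 = 3.817 R/h.
Further attenuation needed: 3.817/0.841 = 4.539.
n = log₂(4.539) = 2.182 half-value layers.
Thickness = 2.182 × 11.0 cm = 24.00 cm.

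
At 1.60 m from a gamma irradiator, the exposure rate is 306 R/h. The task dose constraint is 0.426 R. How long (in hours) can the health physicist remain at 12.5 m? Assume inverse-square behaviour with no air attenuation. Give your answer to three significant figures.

By the inverse-square law, rate at 12.5 m:
306 × (1.60/12.5)² = 306 × 0.01638 = 5.012 R/h.
Stay time = 0.426 R ÷ 5.012 R/h = 0.08500 h.

0.0850 h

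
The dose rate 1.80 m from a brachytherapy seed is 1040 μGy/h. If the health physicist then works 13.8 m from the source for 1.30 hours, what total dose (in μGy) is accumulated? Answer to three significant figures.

Applying the 1/r² law, rate at 13.8 m:
1040 × (1.80/13.8)² = 1040 × 0.01701 = 17.69 μGy/h.
Dose = rate × time = 17.69 μGy/h × 1.300 h = 23.00 μGy.

23.0 μGy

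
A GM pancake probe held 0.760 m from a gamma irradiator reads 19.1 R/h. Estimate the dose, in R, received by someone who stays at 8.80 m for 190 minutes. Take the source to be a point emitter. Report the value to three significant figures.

Using I₁d₁² = I₂d₂², rate at 8.80 m:
19.1 × (0.760/8.80)² = 19.1 × 0.007459 = 0.1425 R/h.
Dose = rate × time = 0.1425 R/h × 3.167 h = 0.4513 R.

0.451 R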